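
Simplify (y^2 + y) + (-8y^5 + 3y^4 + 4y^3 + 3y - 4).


Align terms by degree and add:
  y^2 + y
  -8y^5 + 3y^4 + 4y^3 + 3y - 4
= -8y^5 + 3y^4 + 4y^3 + y^2 + 4y - 4


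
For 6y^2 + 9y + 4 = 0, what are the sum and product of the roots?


For ay^2+by+c=0: sum = -b/a, product = c/a.
a=6, b=9, c=4
Sum = -(9)/6 = -3/2
Product = (4)/6 = 2/3


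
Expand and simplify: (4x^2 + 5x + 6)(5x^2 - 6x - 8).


Distribute each term of the first polynomial:
  (4x^2)(5x^2 - 6x - 8) = 20x^4 - 24x^3 - 32x^2
  (5x)(5x^2 - 6x - 8) = 25x^3 - 30x^2 - 40x
  (6)(5x^2 - 6x - 8) = 30x^2 - 36x - 48
Sum: 20x^4 + x^3 - 32x^2 - 76x - 48


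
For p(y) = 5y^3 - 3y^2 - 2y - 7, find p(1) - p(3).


p(1) = -7
p(3) = 95
p(1) - p(3) = -7 - 95 = -102


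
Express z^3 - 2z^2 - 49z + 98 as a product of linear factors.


Try integer roots (divisors of 98). z=7: p(7)=0.
Divide out (z - 7): quotient is z^2 + 5z - 14.
Factor the quadratic: (z - 2)(z + 7)
Result: (z - 7)(z - 2)(z + 7)


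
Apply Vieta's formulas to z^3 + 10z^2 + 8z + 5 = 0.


Monic cubic z^3+bz^2+cz+d=0: sum=-b, pairwise sum=c, product=-d.
b=10, c=8, d=5
r1+r2+r3 = -10
r1r2+r1r3+r2r3 = 8
r1r2r3 = -5


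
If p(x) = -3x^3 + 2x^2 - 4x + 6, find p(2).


Using direct substitution:
  -3 * (2)^3 = -24
  2 * (2)^2 = 8
  -4 * (2)^1 = -8
  constant: 6
Sum = -24 + 8 - 8 + 6 = -18


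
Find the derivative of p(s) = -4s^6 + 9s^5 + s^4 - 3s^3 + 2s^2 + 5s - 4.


Apply the power rule term by term:
  d/ds(-4s^6) = -24s^5
  d/ds(9s^5) = 45s^4
  d/ds(s^4) = 4s^3
  d/ds(-3s^3) = -9s^2
  d/ds(2s^2) = 4s
  d/ds(5s) = 5
  d/ds(-4) = 0
p'(s) = -24s^5 + 45s^4 + 4s^3 - 9s^2 + 4s + 5


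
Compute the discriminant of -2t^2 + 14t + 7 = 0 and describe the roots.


D = b^2 - 4ac = (14)^2 - 4(-2)(7) = 196 + 56 = 252
Since D > 0: two distinct irrational roots


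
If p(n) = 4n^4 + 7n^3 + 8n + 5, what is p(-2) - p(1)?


p(-2) = -3
p(1) = 24
p(-2) - p(1) = -3 - 24 = -27


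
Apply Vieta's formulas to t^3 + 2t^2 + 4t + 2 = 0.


Monic cubic t^3+bt^2+ct+d=0: sum=-b, pairwise sum=c, product=-d.
b=2, c=4, d=2
r1+r2+r3 = -2
r1r2+r1r3+r2r3 = 4
r1r2r3 = -2


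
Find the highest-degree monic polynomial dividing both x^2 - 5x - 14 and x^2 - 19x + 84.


Factor each:
  x^2 - 5x - 14 = (x - 7)(x + 2)
  x^2 - 19x + 84 = (x - 7)(x - 12)
Common monic factor: x - 7


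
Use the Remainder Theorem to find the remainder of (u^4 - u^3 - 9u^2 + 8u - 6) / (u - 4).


By the Remainder Theorem, the remainder equals p(4):
  1*(4)^4 = 256
  -1*(4)^3 = -64
  -9*(4)^2 = -144
  8*(4)^1 = 32
  constant: -6
Sum: 256 - 64 - 144 + 32 - 6 = 74


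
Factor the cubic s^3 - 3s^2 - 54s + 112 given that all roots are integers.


Try integer roots (divisors of 112). s=2: p(2)=0.
Divide out (s - 2): quotient is s^2 - s - 56.
Factor the quadratic: (s + 7)(s - 8)
Result: (s - 2)(s + 7)(s - 8)


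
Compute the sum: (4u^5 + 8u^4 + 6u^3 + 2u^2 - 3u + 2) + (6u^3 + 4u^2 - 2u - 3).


Align terms by degree and add:
  4u^5 + 8u^4 + 6u^3 + 2u^2 - 3u + 2
+ 6u^3 + 4u^2 - 2u - 3
= 4u^5 + 8u^4 + 12u^3 + 6u^2 - 5u - 1


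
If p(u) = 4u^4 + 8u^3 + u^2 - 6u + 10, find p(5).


Using direct substitution:
  4 * (5)^4 = 2500
  8 * (5)^3 = 1000
  1 * (5)^2 = 25
  -6 * (5)^1 = -30
  constant: 10
Sum = 2500 + 1000 + 25 - 30 + 10 = 3505


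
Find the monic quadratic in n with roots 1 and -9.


p(n) = (n - 1)(n + 9)
Expand: n^2 + 8n - 9


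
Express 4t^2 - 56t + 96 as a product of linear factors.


Roots satisfy r1 + r2 = -b/a = 14 and r1*r2 = c/a = 24.
So r1 = 2, r2 = 12.
4t^2 - 56t + 96 = 4(t - r1)(t - r2) = 4(t - 2)(t - 12)


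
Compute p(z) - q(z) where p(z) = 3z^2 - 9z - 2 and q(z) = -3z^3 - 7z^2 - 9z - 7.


Distribute the minus sign:
  (3z^2 - 9z - 2)
- (-3z^3 - 7z^2 - 9z - 7)
Negate second polynomial: 3z^3 + 7z^2 + 9z + 7
Add: 3z^3 + 10z^2 + 5


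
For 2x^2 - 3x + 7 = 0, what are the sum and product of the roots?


For ax^2+bx+c=0: sum = -b/a, product = c/a.
a=2, b=-3, c=7
Sum = -(-3)/2 = 3/2
Product = (7)/2 = 7/2


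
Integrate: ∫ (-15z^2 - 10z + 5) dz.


Reverse power rule on each term:
  ∫ -15z^2 dz = -5z^3
  ∫ -10z dz = -5z^2
  ∫ 5 dz = 5z
F(z) = -5z^3 - 5z^2 + 5z + C


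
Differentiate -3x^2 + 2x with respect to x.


Apply the power rule term by term:
  d/dx(-3x^2) = -6x
  d/dx(2x) = 2
p'(x) = -6x + 2


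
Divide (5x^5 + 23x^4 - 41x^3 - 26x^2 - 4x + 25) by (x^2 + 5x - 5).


(5x^5 + 23x^4 - 41x^3 - 26x^2 - 4x + 25) / (x^2 + 5x - 5)
Step 1: 5x^3 * (x^2 + 5x - 5) = 5x^5 + 25x^4 - 25x^3; subtract.
Step 2: -2x^2 * (x^2 + 5x - 5) = -2x^4 - 10x^3 + 10x^2; subtract.
Step 3: -6x * (x^2 + 5x - 5) = -6x^3 - 30x^2 + 30x; subtract.
Step 4: -6 * (x^2 + 5x - 5) = -6x^2 - 30x + 30; subtract.
Quotient: 5x^3 - 2x^2 - 6x - 6, Remainder: -4x - 5


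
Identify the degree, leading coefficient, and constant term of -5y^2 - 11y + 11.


Highest power of y is 2, with coefficient -5. Constant term is 11.
Degree = 2, leading coefficient = -5, constant term = 11


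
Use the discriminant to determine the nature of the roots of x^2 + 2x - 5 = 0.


D = b^2 - 4ac = (2)^2 - 4(1)(-5) = 4 + 20 = 24
Since D > 0: two distinct irrational roots


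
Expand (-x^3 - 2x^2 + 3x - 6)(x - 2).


Distribute each term of the first polynomial:
  (-x^3)(x - 2) = -x^4 + 2x^3
  (-2x^2)(x - 2) = -2x^3 + 4x^2
  (3x)(x - 2) = 3x^2 - 6x
  (-6)(x - 2) = -6x + 12
Sum: -x^4 + 7x^2 - 12x + 12


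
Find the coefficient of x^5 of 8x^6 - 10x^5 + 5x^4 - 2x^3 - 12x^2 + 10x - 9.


Read off the coefficient of x^5: -10


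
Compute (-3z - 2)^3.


Expand (-3z - 2)^3 by repeated multiplication:
  (-3z - 2)^2 = 9z^2 + 12z + 4
= -27z^3 - 54z^2 - 36z - 8


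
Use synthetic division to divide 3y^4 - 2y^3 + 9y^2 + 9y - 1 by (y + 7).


Synthetic division with c = -7. Coefficients: 3, -2, 9, 9, -1
Bring down 3.
  3 * -7 = -21; -21 - 2 = -23
  -23 * -7 = 161; 161 + 9 = 170
  170 * -7 = -1190; -1190 + 9 = -1181
  -1181 * -7 = 8267; 8267 - 1 = 8266
Quotient: 3y^3 - 23y^2 + 170y - 1181, Remainder: 8266


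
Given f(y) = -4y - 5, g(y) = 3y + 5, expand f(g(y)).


Substitute g(y) into f:
f(g(y)) = -4*(3y + 5) + (-5)
Expand and combine: -12y - 25


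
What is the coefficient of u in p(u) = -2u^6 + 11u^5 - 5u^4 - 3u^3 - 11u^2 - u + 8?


Read off the coefficient of u: -1


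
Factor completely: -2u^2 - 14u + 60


Roots satisfy r1 + r2 = -b/a = -7 and r1*r2 = c/a = -30.
So r1 = -10, r2 = 3.
-2u^2 - 14u + 60 = -2(u - r1)(u - r2) = -2(u + 10)(u - 3)


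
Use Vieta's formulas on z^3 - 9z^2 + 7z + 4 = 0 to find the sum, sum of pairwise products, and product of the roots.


Monic cubic z^3+bz^2+cz+d=0: sum=-b, pairwise sum=c, product=-d.
b=-9, c=7, d=4
r1+r2+r3 = 9
r1r2+r1r3+r2r3 = 7
r1r2r3 = -4


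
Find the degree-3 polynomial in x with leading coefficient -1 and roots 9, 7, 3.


p(x) = -(x - 9)(x - 7)(x - 3)
Expand: -x^3 + 19x^2 - 111x + 189


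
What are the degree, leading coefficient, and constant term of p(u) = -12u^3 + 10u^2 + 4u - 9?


Highest power of u is 3, with coefficient -12. Constant term is -9.
Degree = 3, leading coefficient = -12, constant term = -9


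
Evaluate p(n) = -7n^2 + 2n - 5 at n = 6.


Using direct substitution:
  -7 * (6)^2 = -252
  2 * (6)^1 = 12
  constant: -5
Sum = -252 + 12 - 5 = -245


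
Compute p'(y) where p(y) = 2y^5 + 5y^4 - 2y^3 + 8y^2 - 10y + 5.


Apply the power rule term by term:
  d/dy(2y^5) = 10y^4
  d/dy(5y^4) = 20y^3
  d/dy(-2y^3) = -6y^2
  d/dy(8y^2) = 16y
  d/dy(-10y) = -10
  d/dy(5) = 0
p'(y) = 10y^4 + 20y^3 - 6y^2 + 16y - 10


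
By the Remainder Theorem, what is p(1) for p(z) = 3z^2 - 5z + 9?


By the Remainder Theorem, the remainder equals p(1):
  3*(1)^2 = 3
  -5*(1)^1 = -5
  constant: 9
Sum: 3 - 5 + 9 = 7


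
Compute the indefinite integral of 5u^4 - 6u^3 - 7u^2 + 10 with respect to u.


Reverse power rule on each term:
  ∫ 5u^4 du = u^5
  ∫ -6u^3 du = -(3/2)u^4
  ∫ -7u^2 du = -(7/3)u^3
  ∫ 10 du = 10u
F(u) = u^5 - (3/2)u^4 - (7/3)u^3 + 10u + C


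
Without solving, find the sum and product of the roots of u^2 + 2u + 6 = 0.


For au^2+bu+c=0: sum = -b/a, product = c/a.
a=1, b=2, c=6
Sum = -(2)/1 = -2
Product = (6)/1 = 6


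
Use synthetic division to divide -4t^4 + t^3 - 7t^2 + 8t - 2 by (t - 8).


Synthetic division with c = 8. Coefficients: -4, 1, -7, 8, -2
Bring down -4.
  -4 * 8 = -32; -32 + 1 = -31
  -31 * 8 = -248; -248 - 7 = -255
  -255 * 8 = -2040; -2040 + 8 = -2032
  -2032 * 8 = -16256; -16256 - 2 = -16258
Quotient: -4t^3 - 31t^2 - 255t - 2032, Remainder: -16258


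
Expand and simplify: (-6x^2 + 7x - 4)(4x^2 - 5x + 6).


Distribute each term of the first polynomial:
  (-6x^2)(4x^2 - 5x + 6) = -24x^4 + 30x^3 - 36x^2
  (7x)(4x^2 - 5x + 6) = 28x^3 - 35x^2 + 42x
  (-4)(4x^2 - 5x + 6) = -16x^2 + 20x - 24
Sum: -24x^4 + 58x^3 - 87x^2 + 62x - 24


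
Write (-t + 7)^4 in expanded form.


Expand (-t + 7)^4 by repeated multiplication:
  (-t + 7)^2 = t^2 - 14t + 49
  (-t + 7)^3 = -t^3 + 21t^2 - 147t + 343
= t^4 - 28t^3 + 294t^2 - 1372t + 2401


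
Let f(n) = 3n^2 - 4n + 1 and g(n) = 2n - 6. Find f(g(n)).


Substitute g(n) into f:
f(g(n)) = 3*(2n - 6)^2 + (-4)*(2n - 6) + 1
(2n - 6)^2 = 4n^2 - 24n + 36
Expand and combine: 12n^2 - 80n + 133


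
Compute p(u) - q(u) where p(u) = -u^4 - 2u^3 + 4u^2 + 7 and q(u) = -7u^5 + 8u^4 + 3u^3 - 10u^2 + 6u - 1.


Distribute the minus sign:
  (-u^4 - 2u^3 + 4u^2 + 7)
- (-7u^5 + 8u^4 + 3u^3 - 10u^2 + 6u - 1)
Negate second polynomial: 7u^5 - 8u^4 - 3u^3 + 10u^2 - 6u + 1
Add: 7u^5 - 9u^4 - 5u^3 + 14u^2 - 6u + 8


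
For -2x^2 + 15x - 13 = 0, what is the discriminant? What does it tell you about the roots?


D = b^2 - 4ac = (15)^2 - 4(-2)(-13) = 225 - 104 = 121
Since D > 0: two distinct rational roots


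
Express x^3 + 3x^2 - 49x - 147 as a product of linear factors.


Try integer roots (divisors of -147). x=-7: p(-7)=0.
Divide out (x + 7): quotient is x^2 - 4x - 21.
Factor the quadratic: (x - 7)(x + 3)
Result: (x + 7)(x - 7)(x + 3)


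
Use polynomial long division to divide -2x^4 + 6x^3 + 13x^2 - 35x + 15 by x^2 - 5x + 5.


(-2x^4 + 6x^3 + 13x^2 - 35x + 15) / (x^2 - 5x + 5)
Step 1: -2x^2 * (x^2 - 5x + 5) = -2x^4 + 10x^3 - 10x^2; subtract.
Step 2: -4x * (x^2 - 5x + 5) = -4x^3 + 20x^2 - 20x; subtract.
Step 3: 3 * (x^2 - 5x + 5) = 3x^2 - 15x + 15; subtract.
Quotient: -2x^2 - 4x + 3, Remainder: 0


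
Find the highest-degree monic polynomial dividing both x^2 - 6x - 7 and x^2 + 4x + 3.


Factor each:
  x^2 - 6x - 7 = (x + 1)(x - 7)
  x^2 + 4x + 3 = (x + 1)(x + 3)
Common monic factor: x + 1


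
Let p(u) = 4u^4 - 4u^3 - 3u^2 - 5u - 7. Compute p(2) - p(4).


p(2) = 3
p(4) = 693
p(2) - p(4) = 3 - 693 = -690


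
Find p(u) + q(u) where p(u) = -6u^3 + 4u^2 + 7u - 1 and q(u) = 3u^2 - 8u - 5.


Align terms by degree and add:
  -6u^3 + 4u^2 + 7u - 1
+ 3u^2 - 8u - 5
= -6u^3 + 7u^2 - u - 6


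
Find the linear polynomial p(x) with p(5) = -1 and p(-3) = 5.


p(x) = mx + b. Using p(5)=-1, p(-3)=5:
m = (-1 - 5)/(5 + 3) = -6/8 = -3/4
b = -1 - m*(5) = -1 + 15/4 = 11/4
p(x) = -(3/4)x + (11/4)


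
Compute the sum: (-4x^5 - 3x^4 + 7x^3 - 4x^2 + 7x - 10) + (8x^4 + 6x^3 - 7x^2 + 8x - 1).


Align terms by degree and add:
  -4x^5 - 3x^4 + 7x^3 - 4x^2 + 7x - 10
+ 8x^4 + 6x^3 - 7x^2 + 8x - 1
= -4x^5 + 5x^4 + 13x^3 - 11x^2 + 15x - 11


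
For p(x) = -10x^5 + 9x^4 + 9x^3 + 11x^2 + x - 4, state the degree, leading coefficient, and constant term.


Highest power of x is 5, with coefficient -10. Constant term is -4.
Degree = 5, leading coefficient = -10, constant term = -4


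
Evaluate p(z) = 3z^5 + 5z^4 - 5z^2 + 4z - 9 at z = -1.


Using direct substitution:
  3 * (-1)^5 = -3
  5 * (-1)^4 = 5
  0 * (-1)^3 = 0
  -5 * (-1)^2 = -5
  4 * (-1)^1 = -4
  constant: -9
Sum = -3 + 5 + 0 - 5 - 4 - 9 = -16


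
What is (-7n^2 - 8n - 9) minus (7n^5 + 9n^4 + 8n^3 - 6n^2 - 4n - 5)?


Distribute the minus sign:
  (-7n^2 - 8n - 9)
- (7n^5 + 9n^4 + 8n^3 - 6n^2 - 4n - 5)
Negate second polynomial: -7n^5 - 9n^4 - 8n^3 + 6n^2 + 4n + 5
Add: -7n^5 - 9n^4 - 8n^3 - n^2 - 4n - 4


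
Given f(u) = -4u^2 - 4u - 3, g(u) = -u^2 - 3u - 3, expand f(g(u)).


Substitute g(u) into f:
f(g(u)) = -4*(-u^2 - 3u - 3)^2 + (-4)*(-u^2 - 3u - 3) + (-3)
(-u^2 - 3u - 3)^2 = u^4 + 6u^3 + 15u^2 + 18u + 9
Expand and combine: -4u^4 - 24u^3 - 56u^2 - 60u - 27


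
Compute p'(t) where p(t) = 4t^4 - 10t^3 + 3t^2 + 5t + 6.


Apply the power rule term by term:
  d/dt(4t^4) = 16t^3
  d/dt(-10t^3) = -30t^2
  d/dt(3t^2) = 6t
  d/dt(5t) = 5
  d/dt(6) = 0
p'(t) = 16t^3 - 30t^2 + 6t + 5


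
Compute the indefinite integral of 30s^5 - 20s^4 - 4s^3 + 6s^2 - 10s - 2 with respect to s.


Reverse power rule on each term:
  ∫ 30s^5 ds = 5s^6
  ∫ -20s^4 ds = -4s^5
  ∫ -4s^3 ds = -s^4
  ∫ 6s^2 ds = 2s^3
  ∫ -10s ds = -5s^2
  ∫ -2 ds = -2s
F(s) = 5s^6 - 4s^5 - s^4 + 2s^3 - 5s^2 - 2s + C


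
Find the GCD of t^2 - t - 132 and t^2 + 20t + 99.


Factor each:
  t^2 - t - 132 = (t + 11)(t - 12)
  t^2 + 20t + 99 = (t + 11)(t + 9)
Common monic factor: t + 11


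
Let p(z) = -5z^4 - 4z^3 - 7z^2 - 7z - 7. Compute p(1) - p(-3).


p(1) = -30
p(-3) = -346
p(1) - p(-3) = -30 + 346 = 316


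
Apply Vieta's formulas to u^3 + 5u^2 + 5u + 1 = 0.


Monic cubic u^3+bu^2+cu+d=0: sum=-b, pairwise sum=c, product=-d.
b=5, c=5, d=1
r1+r2+r3 = -5
r1r2+r1r3+r2r3 = 5
r1r2r3 = -1


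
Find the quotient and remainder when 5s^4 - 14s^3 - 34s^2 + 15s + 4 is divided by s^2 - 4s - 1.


(5s^4 - 14s^3 - 34s^2 + 15s + 4) / (s^2 - 4s - 1)
Step 1: 5s^2 * (s^2 - 4s - 1) = 5s^4 - 20s^3 - 5s^2; subtract.
Step 2: 6s * (s^2 - 4s - 1) = 6s^3 - 24s^2 - 6s; subtract.
Step 3: -5 * (s^2 - 4s - 1) = -5s^2 + 20s + 5; subtract.
Quotient: 5s^2 + 6s - 5, Remainder: s - 1


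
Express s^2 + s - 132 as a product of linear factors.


Roots satisfy r1 + r2 = -b/a = -1 and r1*r2 = c/a = -132.
So r1 = -12, r2 = 11.
s^2 + s - 132 = (s - r1)(s - r2) = (s + 12)(s - 11)


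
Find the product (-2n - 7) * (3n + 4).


Distribute each term of the first polynomial:
  (-2n)(3n + 4) = -6n^2 - 8n
  (-7)(3n + 4) = -21n - 28
Sum: -6n^2 - 29n - 28


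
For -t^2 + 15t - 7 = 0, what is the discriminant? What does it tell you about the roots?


D = b^2 - 4ac = (15)^2 - 4(-1)(-7) = 225 - 28 = 197
Since D > 0: two distinct irrational roots


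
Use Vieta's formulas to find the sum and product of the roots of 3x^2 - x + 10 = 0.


For ax^2+bx+c=0: sum = -b/a, product = c/a.
a=3, b=-1, c=10
Sum = -(-1)/3 = 1/3
Product = (10)/3 = 10/3


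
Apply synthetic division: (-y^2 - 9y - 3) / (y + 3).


Synthetic division with c = -3. Coefficients: -1, -9, -3
Bring down -1.
  -1 * -3 = 3; 3 - 9 = -6
  -6 * -3 = 18; 18 - 3 = 15
Quotient: -y - 6, Remainder: 15


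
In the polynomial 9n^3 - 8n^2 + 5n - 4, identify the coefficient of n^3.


Read off the coefficient of n^3: 9


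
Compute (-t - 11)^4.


Expand (-t - 11)^4 by repeated multiplication:
  (-t - 11)^2 = t^2 + 22t + 121
  (-t - 11)^3 = -t^3 - 33t^2 - 363t - 1331
= t^4 + 44t^3 + 726t^2 + 5324t + 14641


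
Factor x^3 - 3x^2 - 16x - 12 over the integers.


Try integer roots (divisors of -12). x=-1: p(-1)=0.
Divide out (x + 1): quotient is x^2 - 4x - 12.
Factor the quadratic: (x + 2)(x - 6)
Result: (x + 1)(x + 2)(x - 6)


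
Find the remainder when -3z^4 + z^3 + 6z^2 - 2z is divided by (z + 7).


By the Remainder Theorem, the remainder equals p(-7):
  -3*(-7)^4 = -7203
  1*(-7)^3 = -343
  6*(-7)^2 = 294
  -2*(-7)^1 = 14
  constant: 0
Sum: -7203 - 343 + 294 + 14 + 0 = -7238


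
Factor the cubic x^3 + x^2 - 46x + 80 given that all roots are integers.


Try integer roots (divisors of 80). x=5: p(5)=0.
Divide out (x - 5): quotient is x^2 + 6x - 16.
Factor the quadratic: (x + 8)(x - 2)
Result: (x - 5)(x + 8)(x - 2)


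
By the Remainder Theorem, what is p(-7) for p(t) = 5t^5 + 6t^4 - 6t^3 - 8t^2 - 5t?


By the Remainder Theorem, the remainder equals p(-7):
  5*(-7)^5 = -84035
  6*(-7)^4 = 14406
  -6*(-7)^3 = 2058
  -8*(-7)^2 = -392
  -5*(-7)^1 = 35
  constant: 0
Sum: -84035 + 14406 + 2058 - 392 + 35 + 0 = -67928


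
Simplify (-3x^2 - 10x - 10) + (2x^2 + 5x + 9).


Align terms by degree and add:
  -3x^2 - 10x - 10
+ 2x^2 + 5x + 9
= -x^2 - 5x - 1


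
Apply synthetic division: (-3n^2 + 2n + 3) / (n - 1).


Synthetic division with c = 1. Coefficients: -3, 2, 3
Bring down -3.
  -3 * 1 = -3; -3 + 2 = -1
  -1 * 1 = -1; -1 + 3 = 2
Quotient: -3n - 1, Remainder: 2


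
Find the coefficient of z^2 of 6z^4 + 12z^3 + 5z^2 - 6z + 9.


Read off the coefficient of z^2: 5


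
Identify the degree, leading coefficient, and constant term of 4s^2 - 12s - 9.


Highest power of s is 2, with coefficient 4. Constant term is -9.
Degree = 2, leading coefficient = 4, constant term = -9


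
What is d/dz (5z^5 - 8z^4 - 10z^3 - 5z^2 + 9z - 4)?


Apply the power rule term by term:
  d/dz(5z^5) = 25z^4
  d/dz(-8z^4) = -32z^3
  d/dz(-10z^3) = -30z^2
  d/dz(-5z^2) = -10z
  d/dz(9z) = 9
  d/dz(-4) = 0
p'(z) = 25z^4 - 32z^3 - 30z^2 - 10z + 9


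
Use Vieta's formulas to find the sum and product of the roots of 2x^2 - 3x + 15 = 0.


For ax^2+bx+c=0: sum = -b/a, product = c/a.
a=2, b=-3, c=15
Sum = -(-3)/2 = 3/2
Product = (15)/2 = 15/2


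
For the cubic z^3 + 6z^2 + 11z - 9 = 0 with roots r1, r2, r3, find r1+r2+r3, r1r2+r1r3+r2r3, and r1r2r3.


Monic cubic z^3+bz^2+cz+d=0: sum=-b, pairwise sum=c, product=-d.
b=6, c=11, d=-9
r1+r2+r3 = -6
r1r2+r1r3+r2r3 = 11
r1r2r3 = 9


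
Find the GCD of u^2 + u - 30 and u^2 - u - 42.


Factor each:
  u^2 + u - 30 = (u + 6)(u - 5)
  u^2 - u - 42 = (u + 6)(u - 7)
Common monic factor: u + 6


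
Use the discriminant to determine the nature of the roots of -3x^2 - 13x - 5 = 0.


D = b^2 - 4ac = (-13)^2 - 4(-3)(-5) = 169 - 60 = 109
Since D > 0: two distinct irrational roots


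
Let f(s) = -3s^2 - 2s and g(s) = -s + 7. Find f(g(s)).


Substitute g(s) into f:
f(g(s)) = -3*(-s + 7)^2 + (-2)*(-s + 7)
(-s + 7)^2 = s^2 - 14s + 49
Expand and combine: -3s^2 + 44s - 161


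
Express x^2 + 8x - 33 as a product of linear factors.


Roots satisfy r1 + r2 = -b/a = -8 and r1*r2 = c/a = -33.
So r1 = -11, r2 = 3.
x^2 + 8x - 33 = (x - r1)(x - r2) = (x + 11)(x - 3)


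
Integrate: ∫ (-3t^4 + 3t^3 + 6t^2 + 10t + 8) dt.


Reverse power rule on each term:
  ∫ -3t^4 dt = -(3/5)t^5
  ∫ 3t^3 dt = (3/4)t^4
  ∫ 6t^2 dt = 2t^3
  ∫ 10t dt = 5t^2
  ∫ 8 dt = 8t
F(t) = -(3/5)t^5 + (3/4)t^4 + 2t^3 + 5t^2 + 8t + C


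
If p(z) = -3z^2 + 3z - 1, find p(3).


Using direct substitution:
  -3 * (3)^2 = -27
  3 * (3)^1 = 9
  constant: -1
Sum = -27 + 9 - 1 = -19


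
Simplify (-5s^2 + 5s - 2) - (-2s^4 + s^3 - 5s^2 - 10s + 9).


Distribute the minus sign:
  (-5s^2 + 5s - 2)
- (-2s^4 + s^3 - 5s^2 - 10s + 9)
Negate second polynomial: 2s^4 - s^3 + 5s^2 + 10s - 9
Add: 2s^4 - s^3 + 15s - 11


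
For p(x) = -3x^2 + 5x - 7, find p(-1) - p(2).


p(-1) = -15
p(2) = -9
p(-1) - p(2) = -15 + 9 = -6


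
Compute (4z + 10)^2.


Expand (4z + 10)^2 by repeated multiplication:
= 16z^2 + 80z + 100


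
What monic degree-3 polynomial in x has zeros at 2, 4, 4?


p(x) = (x - 2)(x - 4)(x - 4)
Expand: x^3 - 10x^2 + 32x - 32


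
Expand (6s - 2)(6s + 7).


Distribute each term of the first polynomial:
  (6s)(6s + 7) = 36s^2 + 42s
  (-2)(6s + 7) = -12s - 14
Sum: 36s^2 + 30s - 14


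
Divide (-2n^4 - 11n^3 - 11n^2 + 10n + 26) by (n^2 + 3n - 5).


(-2n^4 - 11n^3 - 11n^2 + 10n + 26) / (n^2 + 3n - 5)
Step 1: -2n^2 * (n^2 + 3n - 5) = -2n^4 - 6n^3 + 10n^2; subtract.
Step 2: -5n * (n^2 + 3n - 5) = -5n^3 - 15n^2 + 25n; subtract.
Step 3: -6 * (n^2 + 3n - 5) = -6n^2 - 18n + 30; subtract.
Quotient: -2n^2 - 5n - 6, Remainder: 3n - 4


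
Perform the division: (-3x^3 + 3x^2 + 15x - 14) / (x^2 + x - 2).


(-3x^3 + 3x^2 + 15x - 14) / (x^2 + x - 2)
Step 1: -3x * (x^2 + x - 2) = -3x^3 - 3x^2 + 6x; subtract.
Step 2: 6 * (x^2 + x - 2) = 6x^2 + 6x - 12; subtract.
Quotient: -3x + 6, Remainder: 3x - 2


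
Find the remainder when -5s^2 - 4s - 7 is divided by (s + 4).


By the Remainder Theorem, the remainder equals p(-4):
  -5*(-4)^2 = -80
  -4*(-4)^1 = 16
  constant: -7
Sum: -80 + 16 - 7 = -71


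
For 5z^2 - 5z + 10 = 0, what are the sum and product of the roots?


For az^2+bz+c=0: sum = -b/a, product = c/a.
a=5, b=-5, c=10
Sum = -(-5)/5 = 1
Product = (10)/5 = 2


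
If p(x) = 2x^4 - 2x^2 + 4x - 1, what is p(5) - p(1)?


p(5) = 1219
p(1) = 3
p(5) - p(1) = 1219 - 3 = 1216


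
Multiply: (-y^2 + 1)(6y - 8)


Distribute each term of the first polynomial:
  (-y^2)(6y - 8) = -6y^3 + 8y^2
  (1)(6y - 8) = 6y - 8
Sum: -6y^3 + 8y^2 + 6y - 8


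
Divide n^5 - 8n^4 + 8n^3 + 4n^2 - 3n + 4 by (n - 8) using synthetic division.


Synthetic division with c = 8. Coefficients: 1, -8, 8, 4, -3, 4
Bring down 1.
  1 * 8 = 8; 8 - 8 = 0
  0 * 8 = 0; 0 + 8 = 8
  8 * 8 = 64; 64 + 4 = 68
  68 * 8 = 544; 544 - 3 = 541
  541 * 8 = 4328; 4328 + 4 = 4332
Quotient: n^4 + 8n^2 + 68n + 541, Remainder: 4332


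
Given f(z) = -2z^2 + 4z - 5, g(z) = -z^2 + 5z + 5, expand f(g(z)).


Substitute g(z) into f:
f(g(z)) = -2*(-z^2 + 5z + 5)^2 + 4*(-z^2 + 5z + 5) + (-5)
(-z^2 + 5z + 5)^2 = z^4 - 10z^3 + 15z^2 + 50z + 25
Expand and combine: -2z^4 + 20z^3 - 34z^2 - 80z - 35


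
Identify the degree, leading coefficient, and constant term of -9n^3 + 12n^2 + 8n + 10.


Highest power of n is 3, with coefficient -9. Constant term is 10.
Degree = 3, leading coefficient = -9, constant term = 10


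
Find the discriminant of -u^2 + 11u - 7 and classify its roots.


D = b^2 - 4ac = (11)^2 - 4(-1)(-7) = 121 - 28 = 93
Since D > 0: two distinct irrational roots


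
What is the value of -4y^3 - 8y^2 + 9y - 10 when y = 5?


Using direct substitution:
  -4 * (5)^3 = -500
  -8 * (5)^2 = -200
  9 * (5)^1 = 45
  constant: -10
Sum = -500 - 200 + 45 - 10 = -665


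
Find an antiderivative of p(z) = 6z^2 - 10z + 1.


Reverse power rule on each term:
  ∫ 6z^2 dz = 2z^3
  ∫ -10z dz = -5z^2
  ∫ 1 dz = z
F(z) = 2z^3 - 5z^2 + z + C


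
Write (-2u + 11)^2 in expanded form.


Expand (-2u + 11)^2 by repeated multiplication:
= 4u^2 - 44u + 121


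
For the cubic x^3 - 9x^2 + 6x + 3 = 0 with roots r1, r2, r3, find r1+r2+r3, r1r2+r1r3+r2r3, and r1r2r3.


Monic cubic x^3+bx^2+cx+d=0: sum=-b, pairwise sum=c, product=-d.
b=-9, c=6, d=3
r1+r2+r3 = 9
r1r2+r1r3+r2r3 = 6
r1r2r3 = -3


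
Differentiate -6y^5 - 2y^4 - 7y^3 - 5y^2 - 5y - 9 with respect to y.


Apply the power rule term by term:
  d/dy(-6y^5) = -30y^4
  d/dy(-2y^4) = -8y^3
  d/dy(-7y^3) = -21y^2
  d/dy(-5y^2) = -10y
  d/dy(-5y) = -5
  d/dy(-9) = 0
p'(y) = -30y^4 - 8y^3 - 21y^2 - 10y - 5


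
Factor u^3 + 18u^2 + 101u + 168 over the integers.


Try integer roots (divisors of 168). u=-3: p(-3)=0.
Divide out (u + 3): quotient is u^2 + 15u + 56.
Factor the quadratic: (u + 7)(u + 8)
Result: (u + 3)(u + 7)(u + 8)


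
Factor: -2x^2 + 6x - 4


Roots satisfy r1 + r2 = -b/a = 3 and r1*r2 = c/a = 2.
So r1 = 2, r2 = 1.
-2x^2 + 6x - 4 = -2(x - r1)(x - r2) = -2(x - 2)(x - 1)


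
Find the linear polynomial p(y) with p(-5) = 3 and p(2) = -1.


p(y) = my + b. Using p(-5)=3, p(2)=-1:
m = (3 + 1)/(-5 - 2) = 4/-7 = -4/7
b = 3 - m*(-5) = 3 - 20/7 = 1/7
p(y) = -(4/7)y + (1/7)


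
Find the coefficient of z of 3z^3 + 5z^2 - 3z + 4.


Read off the coefficient of z: -3


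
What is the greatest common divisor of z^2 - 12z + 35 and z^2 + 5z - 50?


Factor each:
  z^2 - 12z + 35 = (z - 5)(z - 7)
  z^2 + 5z - 50 = (z - 5)(z + 10)
Common monic factor: z - 5


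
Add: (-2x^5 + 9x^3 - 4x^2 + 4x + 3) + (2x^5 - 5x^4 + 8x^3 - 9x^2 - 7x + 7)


Align terms by degree and add:
  -2x^5 + 9x^3 - 4x^2 + 4x + 3
+ 2x^5 - 5x^4 + 8x^3 - 9x^2 - 7x + 7
= -5x^4 + 17x^3 - 13x^2 - 3x + 10


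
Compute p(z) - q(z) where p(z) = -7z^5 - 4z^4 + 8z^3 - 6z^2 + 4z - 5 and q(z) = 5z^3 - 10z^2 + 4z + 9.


Distribute the minus sign:
  (-7z^5 - 4z^4 + 8z^3 - 6z^2 + 4z - 5)
- (5z^3 - 10z^2 + 4z + 9)
Negate second polynomial: -5z^3 + 10z^2 - 4z - 9
Add: -7z^5 - 4z^4 + 3z^3 + 4z^2 - 14


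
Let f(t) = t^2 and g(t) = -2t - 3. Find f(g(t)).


Substitute g(t) into f:
f(g(t)) = 1*(-2t - 3)^2
(-2t - 3)^2 = 4t^2 + 12t + 9
Expand and combine: 4t^2 + 12t + 9


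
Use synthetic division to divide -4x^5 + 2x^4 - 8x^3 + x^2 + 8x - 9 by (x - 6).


Synthetic division with c = 6. Coefficients: -4, 2, -8, 1, 8, -9
Bring down -4.
  -4 * 6 = -24; -24 + 2 = -22
  -22 * 6 = -132; -132 - 8 = -140
  -140 * 6 = -840; -840 + 1 = -839
  -839 * 6 = -5034; -5034 + 8 = -5026
  -5026 * 6 = -30156; -30156 - 9 = -30165
Quotient: -4x^4 - 22x^3 - 140x^2 - 839x - 5026, Remainder: -30165


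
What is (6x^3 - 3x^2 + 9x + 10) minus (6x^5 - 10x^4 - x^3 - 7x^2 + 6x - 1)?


Distribute the minus sign:
  (6x^3 - 3x^2 + 9x + 10)
- (6x^5 - 10x^4 - x^3 - 7x^2 + 6x - 1)
Negate second polynomial: -6x^5 + 10x^4 + x^3 + 7x^2 - 6x + 1
Add: -6x^5 + 10x^4 + 7x^3 + 4x^2 + 3x + 11


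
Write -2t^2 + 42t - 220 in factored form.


Roots satisfy r1 + r2 = -b/a = 21 and r1*r2 = c/a = 110.
So r1 = 11, r2 = 10.
-2t^2 + 42t - 220 = -2(t - r1)(t - r2) = -2(t - 11)(t - 10)


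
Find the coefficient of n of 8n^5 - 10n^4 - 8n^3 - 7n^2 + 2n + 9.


Read off the coefficient of n: 2


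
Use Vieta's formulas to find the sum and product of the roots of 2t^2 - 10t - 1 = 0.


For at^2+bt+c=0: sum = -b/a, product = c/a.
a=2, b=-10, c=-1
Sum = -(-10)/2 = 5
Product = (-1)/2 = -1/2


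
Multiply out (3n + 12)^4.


Expand (3n + 12)^4 by repeated multiplication:
  (3n + 12)^2 = 9n^2 + 72n + 144
  (3n + 12)^3 = 27n^3 + 324n^2 + 1296n + 1728
= 81n^4 + 1296n^3 + 7776n^2 + 20736n + 20736


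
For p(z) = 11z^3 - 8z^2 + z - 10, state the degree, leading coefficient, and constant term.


Highest power of z is 3, with coefficient 11. Constant term is -10.
Degree = 3, leading coefficient = 11, constant term = -10


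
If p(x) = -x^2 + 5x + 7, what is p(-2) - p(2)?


p(-2) = -7
p(2) = 13
p(-2) - p(2) = -7 - 13 = -20


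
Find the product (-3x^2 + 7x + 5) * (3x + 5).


Distribute each term of the first polynomial:
  (-3x^2)(3x + 5) = -9x^3 - 15x^2
  (7x)(3x + 5) = 21x^2 + 35x
  (5)(3x + 5) = 15x + 25
Sum: -9x^3 + 6x^2 + 50x + 25


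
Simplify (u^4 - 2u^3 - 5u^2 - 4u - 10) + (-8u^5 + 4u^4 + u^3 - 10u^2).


Align terms by degree and add:
  u^4 - 2u^3 - 5u^2 - 4u - 10
  -8u^5 + 4u^4 + u^3 - 10u^2
= -8u^5 + 5u^4 - u^3 - 15u^2 - 4u - 10


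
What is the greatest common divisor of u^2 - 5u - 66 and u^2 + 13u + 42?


Factor each:
  u^2 - 5u - 66 = (u + 6)(u - 11)
  u^2 + 13u + 42 = (u + 6)(u + 7)
Common monic factor: u + 6


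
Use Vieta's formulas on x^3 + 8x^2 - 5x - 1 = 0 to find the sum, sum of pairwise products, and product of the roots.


Monic cubic x^3+bx^2+cx+d=0: sum=-b, pairwise sum=c, product=-d.
b=8, c=-5, d=-1
r1+r2+r3 = -8
r1r2+r1r3+r2r3 = -5
r1r2r3 = 1


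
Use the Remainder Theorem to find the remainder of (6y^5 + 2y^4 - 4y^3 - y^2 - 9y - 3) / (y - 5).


By the Remainder Theorem, the remainder equals p(5):
  6*(5)^5 = 18750
  2*(5)^4 = 1250
  -4*(5)^3 = -500
  -1*(5)^2 = -25
  -9*(5)^1 = -45
  constant: -3
Sum: 18750 + 1250 - 500 - 25 - 45 - 3 = 19427


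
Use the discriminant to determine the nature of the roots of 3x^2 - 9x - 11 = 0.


D = b^2 - 4ac = (-9)^2 - 4(3)(-11) = 81 + 132 = 213
Since D > 0: two distinct irrational roots


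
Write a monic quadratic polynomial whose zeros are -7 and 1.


p(n) = (n + 7)(n - 1)
Expand: n^2 + 6n - 7


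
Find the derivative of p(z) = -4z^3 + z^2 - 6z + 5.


Apply the power rule term by term:
  d/dz(-4z^3) = -12z^2
  d/dz(z^2) = 2z
  d/dz(-6z) = -6
  d/dz(5) = 0
p'(z) = -12z^2 + 2z - 6


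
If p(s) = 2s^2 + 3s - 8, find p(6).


Using direct substitution:
  2 * (6)^2 = 72
  3 * (6)^1 = 18
  constant: -8
Sum = 72 + 18 - 8 = 82


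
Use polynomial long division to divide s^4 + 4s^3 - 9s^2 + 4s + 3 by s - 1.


(s^4 + 4s^3 - 9s^2 + 4s + 3) / (s - 1)
Step 1: s^3 * (s - 1) = s^4 - s^3; subtract.
Step 2: 5s^2 * (s - 1) = 5s^3 - 5s^2; subtract.
Step 3: -4s * (s - 1) = -4s^2 + 4s; subtract.
Step 4: 0 * (s - 1) = 0; subtract.
Quotient: s^3 + 5s^2 - 4s, Remainder: 3


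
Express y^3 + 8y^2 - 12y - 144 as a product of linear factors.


Try integer roots (divisors of -144). y=-6: p(-6)=0.
Divide out (y + 6): quotient is y^2 + 2y - 24.
Factor the quadratic: (y - 4)(y + 6)
Result: (y + 6)(y - 4)(y + 6)


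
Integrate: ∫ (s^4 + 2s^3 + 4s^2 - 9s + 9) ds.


Reverse power rule on each term:
  ∫ s^4 ds = (1/5)s^5
  ∫ 2s^3 ds = (1/2)s^4
  ∫ 4s^2 ds = (4/3)s^3
  ∫ -9s ds = -(9/2)s^2
  ∫ 9 ds = 9s
F(s) = (1/5)s^5 + (1/2)s^4 + (4/3)s^3 - (9/2)s^2 + 9s + C


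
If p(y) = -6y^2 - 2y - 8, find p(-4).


Using direct substitution:
  -6 * (-4)^2 = -96
  -2 * (-4)^1 = 8
  constant: -8
Sum = -96 + 8 - 8 = -96


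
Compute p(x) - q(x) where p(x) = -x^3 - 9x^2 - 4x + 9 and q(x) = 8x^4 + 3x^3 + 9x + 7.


Distribute the minus sign:
  (-x^3 - 9x^2 - 4x + 9)
- (8x^4 + 3x^3 + 9x + 7)
Negate second polynomial: -8x^4 - 3x^3 - 9x - 7
Add: -8x^4 - 4x^3 - 9x^2 - 13x + 2


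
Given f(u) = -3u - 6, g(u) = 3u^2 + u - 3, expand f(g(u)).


Substitute g(u) into f:
f(g(u)) = -3*(3u^2 + u - 3) + (-6)
Expand and combine: -9u^2 - 3u + 3


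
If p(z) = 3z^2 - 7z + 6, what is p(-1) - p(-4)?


p(-1) = 16
p(-4) = 82
p(-1) - p(-4) = 16 - 82 = -66


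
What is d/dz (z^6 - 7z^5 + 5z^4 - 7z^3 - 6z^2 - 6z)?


Apply the power rule term by term:
  d/dz(z^6) = 6z^5
  d/dz(-7z^5) = -35z^4
  d/dz(5z^4) = 20z^3
  d/dz(-7z^3) = -21z^2
  d/dz(-6z^2) = -12z
  d/dz(-6z) = -6
p'(z) = 6z^5 - 35z^4 + 20z^3 - 21z^2 - 12z - 6


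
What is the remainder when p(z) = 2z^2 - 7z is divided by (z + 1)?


By the Remainder Theorem, the remainder equals p(-1):
  2*(-1)^2 = 2
  -7*(-1)^1 = 7
  constant: 0
Sum: 2 + 7 + 0 = 9


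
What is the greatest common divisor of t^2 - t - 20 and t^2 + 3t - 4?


Factor each:
  t^2 - t - 20 = (t + 4)(t - 5)
  t^2 + 3t - 4 = (t + 4)(t - 1)
Common monic factor: t + 4


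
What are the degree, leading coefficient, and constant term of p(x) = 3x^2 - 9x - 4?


Highest power of x is 2, with coefficient 3. Constant term is -4.
Degree = 2, leading coefficient = 3, constant term = -4


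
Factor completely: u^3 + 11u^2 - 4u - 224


Try integer roots (divisors of -224). u=-8: p(-8)=0.
Divide out (u + 8): quotient is u^2 + 3u - 28.
Factor the quadratic: (u + 7)(u - 4)
Result: (u + 8)(u + 7)(u - 4)


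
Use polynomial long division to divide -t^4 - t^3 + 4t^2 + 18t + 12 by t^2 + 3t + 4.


(-t^4 - t^3 + 4t^2 + 18t + 12) / (t^2 + 3t + 4)
Step 1: -t^2 * (t^2 + 3t + 4) = -t^4 - 3t^3 - 4t^2; subtract.
Step 2: 2t * (t^2 + 3t + 4) = 2t^3 + 6t^2 + 8t; subtract.
Step 3: 2 * (t^2 + 3t + 4) = 2t^2 + 6t + 8; subtract.
Quotient: -t^2 + 2t + 2, Remainder: 4t + 4


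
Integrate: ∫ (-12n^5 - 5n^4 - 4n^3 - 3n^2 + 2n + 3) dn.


Reverse power rule on each term:
  ∫ -12n^5 dn = -2n^6
  ∫ -5n^4 dn = -n^5
  ∫ -4n^3 dn = -n^4
  ∫ -3n^2 dn = -n^3
  ∫ 2n dn = n^2
  ∫ 3 dn = 3n
F(n) = -2n^6 - n^5 - n^4 - n^3 + n^2 + 3n + C


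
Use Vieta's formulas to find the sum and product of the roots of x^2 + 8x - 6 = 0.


For ax^2+bx+c=0: sum = -b/a, product = c/a.
a=1, b=8, c=-6
Sum = -(8)/1 = -8
Product = (-6)/1 = -6


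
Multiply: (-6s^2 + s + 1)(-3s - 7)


Distribute each term of the first polynomial:
  (-6s^2)(-3s - 7) = 18s^3 + 42s^2
  (s)(-3s - 7) = -3s^2 - 7s
  (1)(-3s - 7) = -3s - 7
Sum: 18s^3 + 39s^2 - 10s - 7


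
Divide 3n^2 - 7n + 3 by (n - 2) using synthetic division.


Synthetic division with c = 2. Coefficients: 3, -7, 3
Bring down 3.
  3 * 2 = 6; 6 - 7 = -1
  -1 * 2 = -2; -2 + 3 = 1
Quotient: 3n - 1, Remainder: 1


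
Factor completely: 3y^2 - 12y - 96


Roots satisfy r1 + r2 = -b/a = 4 and r1*r2 = c/a = -32.
So r1 = -4, r2 = 8.
3y^2 - 12y - 96 = 3(y - r1)(y - r2) = 3(y + 4)(y - 8)


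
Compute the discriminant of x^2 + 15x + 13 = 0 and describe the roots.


D = b^2 - 4ac = (15)^2 - 4(1)(13) = 225 - 52 = 173
Since D > 0: two distinct irrational roots


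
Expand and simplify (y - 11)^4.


Expand (y - 11)^4 by repeated multiplication:
  (y - 11)^2 = y^2 - 22y + 121
  (y - 11)^3 = y^3 - 33y^2 + 363y - 1331
= y^4 - 44y^3 + 726y^2 - 5324y + 14641


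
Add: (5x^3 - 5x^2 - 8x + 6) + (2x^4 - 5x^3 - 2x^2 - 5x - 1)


Align terms by degree and add:
  5x^3 - 5x^2 - 8x + 6
+ 2x^4 - 5x^3 - 2x^2 - 5x - 1
= 2x^4 - 7x^2 - 13x + 5


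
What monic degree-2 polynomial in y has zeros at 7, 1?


p(y) = (y - 7)(y - 1)
Expand: y^2 - 8y + 7


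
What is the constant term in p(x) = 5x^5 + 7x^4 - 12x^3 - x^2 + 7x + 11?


Read off the constant term: 11


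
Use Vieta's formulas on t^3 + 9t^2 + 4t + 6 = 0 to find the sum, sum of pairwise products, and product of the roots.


Monic cubic t^3+bt^2+ct+d=0: sum=-b, pairwise sum=c, product=-d.
b=9, c=4, d=6
r1+r2+r3 = -9
r1r2+r1r3+r2r3 = 4
r1r2r3 = -6


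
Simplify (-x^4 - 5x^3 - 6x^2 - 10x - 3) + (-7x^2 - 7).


Align terms by degree and add:
  -x^4 - 5x^3 - 6x^2 - 10x - 3
  -7x^2 - 7
= -x^4 - 5x^3 - 13x^2 - 10x - 10


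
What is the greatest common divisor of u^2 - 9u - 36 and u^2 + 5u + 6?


Factor each:
  u^2 - 9u - 36 = (u + 3)(u - 12)
  u^2 + 5u + 6 = (u + 3)(u + 2)
Common monic factor: u + 3


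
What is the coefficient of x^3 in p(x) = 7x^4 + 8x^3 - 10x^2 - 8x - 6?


Read off the coefficient of x^3: 8


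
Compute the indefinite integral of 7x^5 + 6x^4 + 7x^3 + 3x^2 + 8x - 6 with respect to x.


Reverse power rule on each term:
  ∫ 7x^5 dx = (7/6)x^6
  ∫ 6x^4 dx = (6/5)x^5
  ∫ 7x^3 dx = (7/4)x^4
  ∫ 3x^2 dx = x^3
  ∫ 8x dx = 4x^2
  ∫ -6 dx = -6x
F(x) = (7/6)x^6 + (6/5)x^5 + (7/4)x^4 + x^3 + 4x^2 - 6x + C


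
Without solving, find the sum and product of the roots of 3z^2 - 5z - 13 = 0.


For az^2+bz+c=0: sum = -b/a, product = c/a.
a=3, b=-5, c=-13
Sum = -(-5)/3 = 5/3
Product = (-13)/3 = -13/3


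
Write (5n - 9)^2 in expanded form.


Expand (5n - 9)^2 by repeated multiplication:
= 25n^2 - 90n + 81


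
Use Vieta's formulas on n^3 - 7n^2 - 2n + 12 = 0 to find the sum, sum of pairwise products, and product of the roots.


Monic cubic n^3+bn^2+cn+d=0: sum=-b, pairwise sum=c, product=-d.
b=-7, c=-2, d=12
r1+r2+r3 = 7
r1r2+r1r3+r2r3 = -2
r1r2r3 = -12


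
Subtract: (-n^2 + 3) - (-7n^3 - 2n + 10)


Distribute the minus sign:
  (-n^2 + 3)
- (-7n^3 - 2n + 10)
Negate second polynomial: 7n^3 + 2n - 10
Add: 7n^3 - n^2 + 2n - 7


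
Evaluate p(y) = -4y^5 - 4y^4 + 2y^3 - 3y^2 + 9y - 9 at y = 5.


Using direct substitution:
  -4 * (5)^5 = -12500
  -4 * (5)^4 = -2500
  2 * (5)^3 = 250
  -3 * (5)^2 = -75
  9 * (5)^1 = 45
  constant: -9
Sum = -12500 - 2500 + 250 - 75 + 45 - 9 = -14789


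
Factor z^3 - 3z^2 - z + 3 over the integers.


Try integer roots (divisors of 3). z=1: p(1)=0.
Divide out (z - 1): quotient is z^2 - 2z - 3.
Factor the quadratic: (z + 1)(z - 3)
Result: (z - 1)(z + 1)(z - 3)


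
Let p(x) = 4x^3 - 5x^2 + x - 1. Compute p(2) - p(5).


p(2) = 13
p(5) = 379
p(2) - p(5) = 13 - 379 = -366


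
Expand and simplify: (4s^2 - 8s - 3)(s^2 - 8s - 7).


Distribute each term of the first polynomial:
  (4s^2)(s^2 - 8s - 7) = 4s^4 - 32s^3 - 28s^2
  (-8s)(s^2 - 8s - 7) = -8s^3 + 64s^2 + 56s
  (-3)(s^2 - 8s - 7) = -3s^2 + 24s + 21
Sum: 4s^4 - 40s^3 + 33s^2 + 80s + 21


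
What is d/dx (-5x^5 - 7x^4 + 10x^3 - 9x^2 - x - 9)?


Apply the power rule term by term:
  d/dx(-5x^5) = -25x^4
  d/dx(-7x^4) = -28x^3
  d/dx(10x^3) = 30x^2
  d/dx(-9x^2) = -18x
  d/dx(-x) = -1
  d/dx(-9) = 0
p'(x) = -25x^4 - 28x^3 + 30x^2 - 18x - 1


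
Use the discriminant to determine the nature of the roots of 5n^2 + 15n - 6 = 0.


D = b^2 - 4ac = (15)^2 - 4(5)(-6) = 225 + 120 = 345
Since D > 0: two distinct irrational roots


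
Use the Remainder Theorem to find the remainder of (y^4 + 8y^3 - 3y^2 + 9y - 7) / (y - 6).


By the Remainder Theorem, the remainder equals p(6):
  1*(6)^4 = 1296
  8*(6)^3 = 1728
  -3*(6)^2 = -108
  9*(6)^1 = 54
  constant: -7
Sum: 1296 + 1728 - 108 + 54 - 7 = 2963


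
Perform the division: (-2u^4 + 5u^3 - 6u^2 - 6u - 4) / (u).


(-2u^4 + 5u^3 - 6u^2 - 6u - 4) / (u)
Step 1: -2u^3 * (u) = -2u^4; subtract.
Step 2: 5u^2 * (u) = 5u^3; subtract.
Step 3: -6u * (u) = -6u^2; subtract.
Step 4: -6 * (u) = -6u; subtract.
Quotient: -2u^3 + 5u^2 - 6u - 6, Remainder: -4


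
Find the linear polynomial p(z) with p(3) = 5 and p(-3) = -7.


p(z) = mz + b. Using p(3)=5, p(-3)=-7:
m = (5 + 7)/(3 + 3) = 12/6 = 2
b = 5 - m*(3) = 5 - 6 = -1
p(z) = 2z - 1


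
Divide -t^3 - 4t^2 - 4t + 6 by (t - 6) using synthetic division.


Synthetic division with c = 6. Coefficients: -1, -4, -4, 6
Bring down -1.
  -1 * 6 = -6; -6 - 4 = -10
  -10 * 6 = -60; -60 - 4 = -64
  -64 * 6 = -384; -384 + 6 = -378
Quotient: -t^2 - 10t - 64, Remainder: -378


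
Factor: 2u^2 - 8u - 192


Roots satisfy r1 + r2 = -b/a = 4 and r1*r2 = c/a = -96.
So r1 = -8, r2 = 12.
2u^2 - 8u - 192 = 2(u - r1)(u - r2) = 2(u + 8)(u - 12)


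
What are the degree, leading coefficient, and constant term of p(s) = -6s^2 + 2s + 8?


Highest power of s is 2, with coefficient -6. Constant term is 8.
Degree = 2, leading coefficient = -6, constant term = 8


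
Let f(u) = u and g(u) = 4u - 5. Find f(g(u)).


Substitute g(u) into f:
f(g(u)) = 1*(4u - 5)
Expand and combine: 4u - 5


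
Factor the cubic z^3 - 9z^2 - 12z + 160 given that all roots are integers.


Try integer roots (divisors of 160). z=5: p(5)=0.
Divide out (z - 5): quotient is z^2 - 4z - 32.
Factor the quadratic: (z - 8)(z + 4)
Result: (z - 5)(z - 8)(z + 4)


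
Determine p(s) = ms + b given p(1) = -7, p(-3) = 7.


p(s) = ms + b. Using p(1)=-7, p(-3)=7:
m = (-7 - 7)/(1 + 3) = -14/4 = -7/2
b = -7 - m*(1) = -7 + 7/2 = -7/2
p(s) = -(7/2)s - (7/2)


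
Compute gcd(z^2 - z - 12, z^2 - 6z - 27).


Factor each:
  z^2 - z - 12 = (z + 3)(z - 4)
  z^2 - 6z - 27 = (z + 3)(z - 9)
Common monic factor: z + 3


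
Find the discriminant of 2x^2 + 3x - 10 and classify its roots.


D = b^2 - 4ac = (3)^2 - 4(2)(-10) = 9 + 80 = 89
Since D > 0: two distinct irrational roots


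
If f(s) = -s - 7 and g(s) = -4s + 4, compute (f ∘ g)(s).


Substitute g(s) into f:
f(g(s)) = -1*(-4s + 4) + (-7)
Expand and combine: 4s - 11


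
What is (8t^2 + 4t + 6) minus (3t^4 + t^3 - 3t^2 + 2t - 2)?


Distribute the minus sign:
  (8t^2 + 4t + 6)
- (3t^4 + t^3 - 3t^2 + 2t - 2)
Negate second polynomial: -3t^4 - t^3 + 3t^2 - 2t + 2
Add: -3t^4 - t^3 + 11t^2 + 2t + 8


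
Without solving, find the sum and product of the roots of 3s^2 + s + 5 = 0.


For as^2+bs+c=0: sum = -b/a, product = c/a.
a=3, b=1, c=5
Sum = -(1)/3 = -1/3
Product = (5)/3 = 5/3


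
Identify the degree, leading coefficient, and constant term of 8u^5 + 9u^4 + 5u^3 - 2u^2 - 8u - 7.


Highest power of u is 5, with coefficient 8. Constant term is -7.
Degree = 5, leading coefficient = 8, constant term = -7


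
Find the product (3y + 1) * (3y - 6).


Distribute each term of the first polynomial:
  (3y)(3y - 6) = 9y^2 - 18y
  (1)(3y - 6) = 3y - 6
Sum: 9y^2 - 15y - 6


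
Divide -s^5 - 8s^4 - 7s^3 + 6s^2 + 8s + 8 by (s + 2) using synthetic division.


Synthetic division with c = -2. Coefficients: -1, -8, -7, 6, 8, 8
Bring down -1.
  -1 * -2 = 2; 2 - 8 = -6
  -6 * -2 = 12; 12 - 7 = 5
  5 * -2 = -10; -10 + 6 = -4
  -4 * -2 = 8; 8 + 8 = 16
  16 * -2 = -32; -32 + 8 = -24
Quotient: -s^4 - 6s^3 + 5s^2 - 4s + 16, Remainder: -24
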